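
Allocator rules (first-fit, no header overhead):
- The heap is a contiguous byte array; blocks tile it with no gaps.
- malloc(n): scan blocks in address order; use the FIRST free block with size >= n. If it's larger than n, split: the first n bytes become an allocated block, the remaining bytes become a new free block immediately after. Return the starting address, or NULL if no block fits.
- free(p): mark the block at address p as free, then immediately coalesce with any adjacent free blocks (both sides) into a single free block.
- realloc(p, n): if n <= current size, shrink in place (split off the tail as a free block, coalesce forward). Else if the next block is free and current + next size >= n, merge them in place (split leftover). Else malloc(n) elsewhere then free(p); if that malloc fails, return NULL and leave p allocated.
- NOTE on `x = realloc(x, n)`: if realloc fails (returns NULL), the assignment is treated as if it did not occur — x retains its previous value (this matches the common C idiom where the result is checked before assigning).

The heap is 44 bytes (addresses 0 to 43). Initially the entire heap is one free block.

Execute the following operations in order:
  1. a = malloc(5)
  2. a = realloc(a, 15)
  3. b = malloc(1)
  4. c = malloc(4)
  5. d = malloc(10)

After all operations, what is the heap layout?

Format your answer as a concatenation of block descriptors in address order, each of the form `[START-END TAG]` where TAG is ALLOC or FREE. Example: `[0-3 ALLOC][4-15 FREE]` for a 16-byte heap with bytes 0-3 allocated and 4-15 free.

Answer: [0-14 ALLOC][15-15 ALLOC][16-19 ALLOC][20-29 ALLOC][30-43 FREE]

Derivation:
Op 1: a = malloc(5) -> a = 0; heap: [0-4 ALLOC][5-43 FREE]
Op 2: a = realloc(a, 15) -> a = 0; heap: [0-14 ALLOC][15-43 FREE]
Op 3: b = malloc(1) -> b = 15; heap: [0-14 ALLOC][15-15 ALLOC][16-43 FREE]
Op 4: c = malloc(4) -> c = 16; heap: [0-14 ALLOC][15-15 ALLOC][16-19 ALLOC][20-43 FREE]
Op 5: d = malloc(10) -> d = 20; heap: [0-14 ALLOC][15-15 ALLOC][16-19 ALLOC][20-29 ALLOC][30-43 FREE]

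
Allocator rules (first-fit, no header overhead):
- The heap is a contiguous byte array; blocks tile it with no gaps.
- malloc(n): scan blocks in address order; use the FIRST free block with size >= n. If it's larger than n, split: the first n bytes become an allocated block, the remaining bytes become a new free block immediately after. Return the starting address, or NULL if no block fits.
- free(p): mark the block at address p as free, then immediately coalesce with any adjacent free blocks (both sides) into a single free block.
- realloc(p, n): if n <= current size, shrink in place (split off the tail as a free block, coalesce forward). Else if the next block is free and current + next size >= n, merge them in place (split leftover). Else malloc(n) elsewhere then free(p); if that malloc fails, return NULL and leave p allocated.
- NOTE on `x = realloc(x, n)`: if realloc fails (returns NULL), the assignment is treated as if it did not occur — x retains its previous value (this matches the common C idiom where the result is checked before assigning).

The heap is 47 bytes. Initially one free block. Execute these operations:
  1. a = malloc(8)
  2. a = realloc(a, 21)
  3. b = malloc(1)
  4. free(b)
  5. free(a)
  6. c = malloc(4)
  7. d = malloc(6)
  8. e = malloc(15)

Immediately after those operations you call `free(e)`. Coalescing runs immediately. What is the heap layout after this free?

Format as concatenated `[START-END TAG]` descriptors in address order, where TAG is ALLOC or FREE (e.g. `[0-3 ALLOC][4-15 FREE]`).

Answer: [0-3 ALLOC][4-9 ALLOC][10-46 FREE]

Derivation:
Op 1: a = malloc(8) -> a = 0; heap: [0-7 ALLOC][8-46 FREE]
Op 2: a = realloc(a, 21) -> a = 0; heap: [0-20 ALLOC][21-46 FREE]
Op 3: b = malloc(1) -> b = 21; heap: [0-20 ALLOC][21-21 ALLOC][22-46 FREE]
Op 4: free(b) -> (freed b); heap: [0-20 ALLOC][21-46 FREE]
Op 5: free(a) -> (freed a); heap: [0-46 FREE]
Op 6: c = malloc(4) -> c = 0; heap: [0-3 ALLOC][4-46 FREE]
Op 7: d = malloc(6) -> d = 4; heap: [0-3 ALLOC][4-9 ALLOC][10-46 FREE]
Op 8: e = malloc(15) -> e = 10; heap: [0-3 ALLOC][4-9 ALLOC][10-24 ALLOC][25-46 FREE]
free(e): e = 10 -> block [10-24 ALLOC]; mark free, coalesce with adjacent free neighbors -> [0-3 ALLOC][4-9 ALLOC][10-46 FREE]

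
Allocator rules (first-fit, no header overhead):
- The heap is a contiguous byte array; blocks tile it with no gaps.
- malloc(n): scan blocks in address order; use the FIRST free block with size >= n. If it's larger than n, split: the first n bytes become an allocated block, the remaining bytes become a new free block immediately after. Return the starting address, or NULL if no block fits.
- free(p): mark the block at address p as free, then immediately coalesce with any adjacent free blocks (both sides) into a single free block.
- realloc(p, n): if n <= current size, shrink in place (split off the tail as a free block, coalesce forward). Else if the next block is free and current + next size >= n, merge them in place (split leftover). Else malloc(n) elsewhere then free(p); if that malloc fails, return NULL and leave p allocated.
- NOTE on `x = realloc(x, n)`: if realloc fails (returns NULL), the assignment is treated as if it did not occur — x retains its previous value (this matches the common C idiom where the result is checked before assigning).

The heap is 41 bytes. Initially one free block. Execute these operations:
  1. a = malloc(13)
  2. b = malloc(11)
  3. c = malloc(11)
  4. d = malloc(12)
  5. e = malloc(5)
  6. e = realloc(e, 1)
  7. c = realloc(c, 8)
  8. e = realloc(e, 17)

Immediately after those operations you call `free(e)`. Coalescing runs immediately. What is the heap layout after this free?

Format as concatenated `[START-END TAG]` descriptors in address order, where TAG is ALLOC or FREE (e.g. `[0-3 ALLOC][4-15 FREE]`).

Answer: [0-12 ALLOC][13-23 ALLOC][24-31 ALLOC][32-40 FREE]

Derivation:
Op 1: a = malloc(13) -> a = 0; heap: [0-12 ALLOC][13-40 FREE]
Op 2: b = malloc(11) -> b = 13; heap: [0-12 ALLOC][13-23 ALLOC][24-40 FREE]
Op 3: c = malloc(11) -> c = 24; heap: [0-12 ALLOC][13-23 ALLOC][24-34 ALLOC][35-40 FREE]
Op 4: d = malloc(12) -> d = NULL; heap: [0-12 ALLOC][13-23 ALLOC][24-34 ALLOC][35-40 FREE]
Op 5: e = malloc(5) -> e = 35; heap: [0-12 ALLOC][13-23 ALLOC][24-34 ALLOC][35-39 ALLOC][40-40 FREE]
Op 6: e = realloc(e, 1) -> e = 35; heap: [0-12 ALLOC][13-23 ALLOC][24-34 ALLOC][35-35 ALLOC][36-40 FREE]
Op 7: c = realloc(c, 8) -> c = 24; heap: [0-12 ALLOC][13-23 ALLOC][24-31 ALLOC][32-34 FREE][35-35 ALLOC][36-40 FREE]
Op 8: e = realloc(e, 17) -> NULL (e unchanged); heap: [0-12 ALLOC][13-23 ALLOC][24-31 ALLOC][32-34 FREE][35-35 ALLOC][36-40 FREE]
free(e): e = 35 -> block [35-35 ALLOC]; mark free, coalesce with adjacent free neighbors -> [0-12 ALLOC][13-23 ALLOC][24-31 ALLOC][32-40 FREE]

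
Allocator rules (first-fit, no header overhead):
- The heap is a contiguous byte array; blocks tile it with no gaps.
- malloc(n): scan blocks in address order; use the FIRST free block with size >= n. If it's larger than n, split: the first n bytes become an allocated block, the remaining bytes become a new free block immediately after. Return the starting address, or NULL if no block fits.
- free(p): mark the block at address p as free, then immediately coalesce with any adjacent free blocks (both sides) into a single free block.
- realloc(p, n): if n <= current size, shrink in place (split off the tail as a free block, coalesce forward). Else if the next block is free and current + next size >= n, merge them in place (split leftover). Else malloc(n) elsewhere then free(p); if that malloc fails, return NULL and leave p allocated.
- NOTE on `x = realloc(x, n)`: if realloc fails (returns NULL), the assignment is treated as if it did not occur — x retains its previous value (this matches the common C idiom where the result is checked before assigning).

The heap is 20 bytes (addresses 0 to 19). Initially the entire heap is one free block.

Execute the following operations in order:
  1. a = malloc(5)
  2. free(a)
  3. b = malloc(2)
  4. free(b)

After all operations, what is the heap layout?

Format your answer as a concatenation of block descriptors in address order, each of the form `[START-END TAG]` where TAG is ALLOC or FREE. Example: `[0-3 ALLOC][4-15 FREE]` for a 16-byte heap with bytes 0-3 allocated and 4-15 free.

Answer: [0-19 FREE]

Derivation:
Op 1: a = malloc(5) -> a = 0; heap: [0-4 ALLOC][5-19 FREE]
Op 2: free(a) -> (freed a); heap: [0-19 FREE]
Op 3: b = malloc(2) -> b = 0; heap: [0-1 ALLOC][2-19 FREE]
Op 4: free(b) -> (freed b); heap: [0-19 FREE]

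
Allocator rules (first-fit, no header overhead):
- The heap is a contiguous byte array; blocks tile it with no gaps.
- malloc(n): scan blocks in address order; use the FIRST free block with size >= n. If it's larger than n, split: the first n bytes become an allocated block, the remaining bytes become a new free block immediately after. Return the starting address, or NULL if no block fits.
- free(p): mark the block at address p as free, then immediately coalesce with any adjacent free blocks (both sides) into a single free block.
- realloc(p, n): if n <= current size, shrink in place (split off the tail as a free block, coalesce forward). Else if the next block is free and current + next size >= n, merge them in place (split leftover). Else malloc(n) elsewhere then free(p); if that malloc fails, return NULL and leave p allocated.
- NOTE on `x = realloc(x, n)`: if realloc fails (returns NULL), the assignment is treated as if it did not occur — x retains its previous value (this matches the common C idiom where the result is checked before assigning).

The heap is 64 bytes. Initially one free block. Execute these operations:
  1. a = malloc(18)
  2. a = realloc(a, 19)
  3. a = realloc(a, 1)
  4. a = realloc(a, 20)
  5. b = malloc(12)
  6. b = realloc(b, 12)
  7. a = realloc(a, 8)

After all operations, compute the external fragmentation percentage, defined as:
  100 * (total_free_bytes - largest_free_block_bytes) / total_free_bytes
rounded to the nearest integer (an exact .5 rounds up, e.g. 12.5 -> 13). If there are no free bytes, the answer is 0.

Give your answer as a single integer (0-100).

Answer: 27

Derivation:
Op 1: a = malloc(18) -> a = 0; heap: [0-17 ALLOC][18-63 FREE]
Op 2: a = realloc(a, 19) -> a = 0; heap: [0-18 ALLOC][19-63 FREE]
Op 3: a = realloc(a, 1) -> a = 0; heap: [0-0 ALLOC][1-63 FREE]
Op 4: a = realloc(a, 20) -> a = 0; heap: [0-19 ALLOC][20-63 FREE]
Op 5: b = malloc(12) -> b = 20; heap: [0-19 ALLOC][20-31 ALLOC][32-63 FREE]
Op 6: b = realloc(b, 12) -> b = 20; heap: [0-19 ALLOC][20-31 ALLOC][32-63 FREE]
Op 7: a = realloc(a, 8) -> a = 0; heap: [0-7 ALLOC][8-19 FREE][20-31 ALLOC][32-63 FREE]
Free blocks: [12 32] total_free=44 largest=32 -> 100*(44-32)/44 = 1200/44 ≈ 27.273 -> rounds to 27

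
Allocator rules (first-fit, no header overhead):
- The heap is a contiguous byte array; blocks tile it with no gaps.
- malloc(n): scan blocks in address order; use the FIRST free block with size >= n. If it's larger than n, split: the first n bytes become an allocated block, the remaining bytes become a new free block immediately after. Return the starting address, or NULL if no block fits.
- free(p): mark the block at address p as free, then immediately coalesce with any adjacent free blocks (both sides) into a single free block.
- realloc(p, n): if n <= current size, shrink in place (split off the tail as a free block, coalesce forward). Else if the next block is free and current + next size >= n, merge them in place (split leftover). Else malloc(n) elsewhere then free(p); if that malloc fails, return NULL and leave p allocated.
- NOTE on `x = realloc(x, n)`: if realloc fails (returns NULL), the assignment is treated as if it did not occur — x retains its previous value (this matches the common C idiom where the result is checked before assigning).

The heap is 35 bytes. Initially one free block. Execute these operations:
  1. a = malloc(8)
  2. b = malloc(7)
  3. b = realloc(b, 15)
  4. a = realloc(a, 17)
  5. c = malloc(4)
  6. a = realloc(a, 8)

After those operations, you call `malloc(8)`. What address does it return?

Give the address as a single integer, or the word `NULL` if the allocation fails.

Op 1: a = malloc(8) -> a = 0; heap: [0-7 ALLOC][8-34 FREE]
Op 2: b = malloc(7) -> b = 8; heap: [0-7 ALLOC][8-14 ALLOC][15-34 FREE]
Op 3: b = realloc(b, 15) -> b = 8; heap: [0-7 ALLOC][8-22 ALLOC][23-34 FREE]
Op 4: a = realloc(a, 17) -> NULL (a unchanged); heap: [0-7 ALLOC][8-22 ALLOC][23-34 FREE]
Op 5: c = malloc(4) -> c = 23; heap: [0-7 ALLOC][8-22 ALLOC][23-26 ALLOC][27-34 FREE]
Op 6: a = realloc(a, 8) -> a = 0; heap: [0-7 ALLOC][8-22 ALLOC][23-26 ALLOC][27-34 FREE]
malloc(8): first-fit scan over [0-7 ALLOC][8-22 ALLOC][23-26 ALLOC][27-34 FREE] -> 27

Answer: 27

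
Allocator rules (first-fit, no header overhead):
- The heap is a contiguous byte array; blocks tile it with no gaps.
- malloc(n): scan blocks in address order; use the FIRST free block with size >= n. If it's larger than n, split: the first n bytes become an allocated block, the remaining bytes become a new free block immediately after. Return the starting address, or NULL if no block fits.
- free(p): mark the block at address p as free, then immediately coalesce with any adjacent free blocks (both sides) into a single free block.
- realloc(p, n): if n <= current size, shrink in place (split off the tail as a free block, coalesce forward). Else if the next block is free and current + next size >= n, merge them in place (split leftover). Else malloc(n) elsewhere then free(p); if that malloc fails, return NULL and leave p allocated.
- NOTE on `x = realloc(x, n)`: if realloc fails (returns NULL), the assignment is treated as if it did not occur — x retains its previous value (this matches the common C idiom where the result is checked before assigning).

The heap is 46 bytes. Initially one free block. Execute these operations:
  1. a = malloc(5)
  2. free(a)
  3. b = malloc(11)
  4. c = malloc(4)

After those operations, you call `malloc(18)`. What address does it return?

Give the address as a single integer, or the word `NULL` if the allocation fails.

Op 1: a = malloc(5) -> a = 0; heap: [0-4 ALLOC][5-45 FREE]
Op 2: free(a) -> (freed a); heap: [0-45 FREE]
Op 3: b = malloc(11) -> b = 0; heap: [0-10 ALLOC][11-45 FREE]
Op 4: c = malloc(4) -> c = 11; heap: [0-10 ALLOC][11-14 ALLOC][15-45 FREE]
malloc(18): first-fit scan over [0-10 ALLOC][11-14 ALLOC][15-45 FREE] -> 15

Answer: 15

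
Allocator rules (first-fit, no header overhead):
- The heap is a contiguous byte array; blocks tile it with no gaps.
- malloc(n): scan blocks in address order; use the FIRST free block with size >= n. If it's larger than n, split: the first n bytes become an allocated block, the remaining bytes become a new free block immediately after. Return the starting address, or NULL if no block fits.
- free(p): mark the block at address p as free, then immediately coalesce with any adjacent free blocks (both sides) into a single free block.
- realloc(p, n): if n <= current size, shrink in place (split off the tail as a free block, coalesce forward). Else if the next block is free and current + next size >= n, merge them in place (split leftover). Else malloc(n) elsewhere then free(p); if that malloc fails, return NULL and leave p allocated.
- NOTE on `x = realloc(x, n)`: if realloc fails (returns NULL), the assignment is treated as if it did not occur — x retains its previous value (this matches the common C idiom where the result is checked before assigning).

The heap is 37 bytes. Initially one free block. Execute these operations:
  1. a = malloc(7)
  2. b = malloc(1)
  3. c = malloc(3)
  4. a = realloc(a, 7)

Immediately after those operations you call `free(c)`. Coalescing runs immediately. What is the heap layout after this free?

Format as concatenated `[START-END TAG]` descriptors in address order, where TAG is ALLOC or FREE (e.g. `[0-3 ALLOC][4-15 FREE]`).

Op 1: a = malloc(7) -> a = 0; heap: [0-6 ALLOC][7-36 FREE]
Op 2: b = malloc(1) -> b = 7; heap: [0-6 ALLOC][7-7 ALLOC][8-36 FREE]
Op 3: c = malloc(3) -> c = 8; heap: [0-6 ALLOC][7-7 ALLOC][8-10 ALLOC][11-36 FREE]
Op 4: a = realloc(a, 7) -> a = 0; heap: [0-6 ALLOC][7-7 ALLOC][8-10 ALLOC][11-36 FREE]
free(c): c = 8 -> block [8-10 ALLOC]; mark free, coalesce with adjacent free neighbors -> [0-6 ALLOC][7-7 ALLOC][8-36 FREE]

Answer: [0-6 ALLOC][7-7 ALLOC][8-36 FREE]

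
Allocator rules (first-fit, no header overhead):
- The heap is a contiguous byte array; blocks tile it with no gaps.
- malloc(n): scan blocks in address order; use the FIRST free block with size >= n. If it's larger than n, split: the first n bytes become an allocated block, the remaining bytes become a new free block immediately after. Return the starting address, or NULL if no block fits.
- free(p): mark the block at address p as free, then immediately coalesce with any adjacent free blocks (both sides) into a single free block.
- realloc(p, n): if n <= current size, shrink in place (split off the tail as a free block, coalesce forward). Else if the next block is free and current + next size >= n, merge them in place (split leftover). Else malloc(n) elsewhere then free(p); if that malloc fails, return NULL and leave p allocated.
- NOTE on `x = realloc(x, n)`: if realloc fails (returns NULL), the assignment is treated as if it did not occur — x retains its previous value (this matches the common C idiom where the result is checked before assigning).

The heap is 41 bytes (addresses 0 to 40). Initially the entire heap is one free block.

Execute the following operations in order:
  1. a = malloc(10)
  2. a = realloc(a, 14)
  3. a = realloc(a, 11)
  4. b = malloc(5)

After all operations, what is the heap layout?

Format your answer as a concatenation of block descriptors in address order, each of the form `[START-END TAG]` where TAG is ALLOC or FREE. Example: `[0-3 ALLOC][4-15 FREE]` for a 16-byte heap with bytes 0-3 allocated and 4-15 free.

Answer: [0-10 ALLOC][11-15 ALLOC][16-40 FREE]

Derivation:
Op 1: a = malloc(10) -> a = 0; heap: [0-9 ALLOC][10-40 FREE]
Op 2: a = realloc(a, 14) -> a = 0; heap: [0-13 ALLOC][14-40 FREE]
Op 3: a = realloc(a, 11) -> a = 0; heap: [0-10 ALLOC][11-40 FREE]
Op 4: b = malloc(5) -> b = 11; heap: [0-10 ALLOC][11-15 ALLOC][16-40 FREE]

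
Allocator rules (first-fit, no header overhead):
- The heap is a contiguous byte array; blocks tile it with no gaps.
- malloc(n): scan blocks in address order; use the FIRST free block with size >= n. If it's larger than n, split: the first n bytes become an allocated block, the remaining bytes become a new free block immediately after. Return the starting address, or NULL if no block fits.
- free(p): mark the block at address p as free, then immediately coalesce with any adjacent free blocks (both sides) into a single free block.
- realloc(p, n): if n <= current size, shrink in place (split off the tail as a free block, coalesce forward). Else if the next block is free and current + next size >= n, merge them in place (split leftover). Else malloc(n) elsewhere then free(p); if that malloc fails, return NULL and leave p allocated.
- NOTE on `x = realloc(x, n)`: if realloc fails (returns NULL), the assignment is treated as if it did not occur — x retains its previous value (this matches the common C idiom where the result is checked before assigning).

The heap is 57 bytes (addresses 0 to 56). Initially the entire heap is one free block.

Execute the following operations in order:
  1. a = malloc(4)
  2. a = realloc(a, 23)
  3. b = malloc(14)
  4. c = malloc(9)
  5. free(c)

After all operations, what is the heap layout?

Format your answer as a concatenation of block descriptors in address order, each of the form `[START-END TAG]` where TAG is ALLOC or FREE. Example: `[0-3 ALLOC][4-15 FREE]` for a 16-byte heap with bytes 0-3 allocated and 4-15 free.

Answer: [0-22 ALLOC][23-36 ALLOC][37-56 FREE]

Derivation:
Op 1: a = malloc(4) -> a = 0; heap: [0-3 ALLOC][4-56 FREE]
Op 2: a = realloc(a, 23) -> a = 0; heap: [0-22 ALLOC][23-56 FREE]
Op 3: b = malloc(14) -> b = 23; heap: [0-22 ALLOC][23-36 ALLOC][37-56 FREE]
Op 4: c = malloc(9) -> c = 37; heap: [0-22 ALLOC][23-36 ALLOC][37-45 ALLOC][46-56 FREE]
Op 5: free(c) -> (freed c); heap: [0-22 ALLOC][23-36 ALLOC][37-56 FREE]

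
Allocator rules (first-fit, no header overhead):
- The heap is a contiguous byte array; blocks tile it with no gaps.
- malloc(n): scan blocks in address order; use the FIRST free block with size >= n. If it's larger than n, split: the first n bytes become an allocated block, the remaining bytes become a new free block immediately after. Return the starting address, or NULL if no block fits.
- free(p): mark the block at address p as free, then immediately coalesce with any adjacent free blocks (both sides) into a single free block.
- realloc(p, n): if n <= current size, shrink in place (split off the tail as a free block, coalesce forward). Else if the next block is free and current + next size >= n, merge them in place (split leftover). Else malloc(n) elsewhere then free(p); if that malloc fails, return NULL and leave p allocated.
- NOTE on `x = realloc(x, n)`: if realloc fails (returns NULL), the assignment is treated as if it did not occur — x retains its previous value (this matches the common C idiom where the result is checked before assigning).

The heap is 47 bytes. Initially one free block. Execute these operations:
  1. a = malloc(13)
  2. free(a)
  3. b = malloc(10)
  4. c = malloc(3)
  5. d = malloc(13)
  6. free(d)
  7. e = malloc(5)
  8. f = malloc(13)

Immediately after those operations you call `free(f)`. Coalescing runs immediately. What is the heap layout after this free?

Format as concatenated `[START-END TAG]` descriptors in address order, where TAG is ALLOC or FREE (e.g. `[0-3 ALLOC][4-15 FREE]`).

Op 1: a = malloc(13) -> a = 0; heap: [0-12 ALLOC][13-46 FREE]
Op 2: free(a) -> (freed a); heap: [0-46 FREE]
Op 3: b = malloc(10) -> b = 0; heap: [0-9 ALLOC][10-46 FREE]
Op 4: c = malloc(3) -> c = 10; heap: [0-9 ALLOC][10-12 ALLOC][13-46 FREE]
Op 5: d = malloc(13) -> d = 13; heap: [0-9 ALLOC][10-12 ALLOC][13-25 ALLOC][26-46 FREE]
Op 6: free(d) -> (freed d); heap: [0-9 ALLOC][10-12 ALLOC][13-46 FREE]
Op 7: e = malloc(5) -> e = 13; heap: [0-9 ALLOC][10-12 ALLOC][13-17 ALLOC][18-46 FREE]
Op 8: f = malloc(13) -> f = 18; heap: [0-9 ALLOC][10-12 ALLOC][13-17 ALLOC][18-30 ALLOC][31-46 FREE]
free(f): f = 18 -> block [18-30 ALLOC]; mark free, coalesce with adjacent free neighbors -> [0-9 ALLOC][10-12 ALLOC][13-17 ALLOC][18-46 FREE]

Answer: [0-9 ALLOC][10-12 ALLOC][13-17 ALLOC][18-46 FREE]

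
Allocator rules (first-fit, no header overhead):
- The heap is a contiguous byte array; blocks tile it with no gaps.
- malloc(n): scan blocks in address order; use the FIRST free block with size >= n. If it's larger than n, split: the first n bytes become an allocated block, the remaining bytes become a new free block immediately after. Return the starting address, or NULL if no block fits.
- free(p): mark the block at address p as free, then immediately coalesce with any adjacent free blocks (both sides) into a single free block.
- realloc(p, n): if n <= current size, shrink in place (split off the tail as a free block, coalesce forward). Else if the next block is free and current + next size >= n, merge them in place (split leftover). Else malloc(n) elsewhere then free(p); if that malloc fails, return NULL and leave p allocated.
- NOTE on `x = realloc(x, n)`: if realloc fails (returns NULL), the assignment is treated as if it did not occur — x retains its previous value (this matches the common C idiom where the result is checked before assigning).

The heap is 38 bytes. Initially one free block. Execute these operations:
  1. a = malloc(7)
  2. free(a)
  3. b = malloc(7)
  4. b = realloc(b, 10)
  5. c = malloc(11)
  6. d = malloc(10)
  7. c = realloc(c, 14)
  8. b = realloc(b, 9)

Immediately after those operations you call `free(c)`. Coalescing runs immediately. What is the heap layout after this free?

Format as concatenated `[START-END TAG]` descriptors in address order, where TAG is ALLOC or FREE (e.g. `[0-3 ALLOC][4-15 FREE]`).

Answer: [0-8 ALLOC][9-20 FREE][21-30 ALLOC][31-37 FREE]

Derivation:
Op 1: a = malloc(7) -> a = 0; heap: [0-6 ALLOC][7-37 FREE]
Op 2: free(a) -> (freed a); heap: [0-37 FREE]
Op 3: b = malloc(7) -> b = 0; heap: [0-6 ALLOC][7-37 FREE]
Op 4: b = realloc(b, 10) -> b = 0; heap: [0-9 ALLOC][10-37 FREE]
Op 5: c = malloc(11) -> c = 10; heap: [0-9 ALLOC][10-20 ALLOC][21-37 FREE]
Op 6: d = malloc(10) -> d = 21; heap: [0-9 ALLOC][10-20 ALLOC][21-30 ALLOC][31-37 FREE]
Op 7: c = realloc(c, 14) -> NULL (c unchanged); heap: [0-9 ALLOC][10-20 ALLOC][21-30 ALLOC][31-37 FREE]
Op 8: b = realloc(b, 9) -> b = 0; heap: [0-8 ALLOC][9-9 FREE][10-20 ALLOC][21-30 ALLOC][31-37 FREE]
free(c): c = 10 -> block [10-20 ALLOC]; mark free, coalesce with adjacent free neighbors -> [0-8 ALLOC][9-20 FREE][21-30 ALLOC][31-37 FREE]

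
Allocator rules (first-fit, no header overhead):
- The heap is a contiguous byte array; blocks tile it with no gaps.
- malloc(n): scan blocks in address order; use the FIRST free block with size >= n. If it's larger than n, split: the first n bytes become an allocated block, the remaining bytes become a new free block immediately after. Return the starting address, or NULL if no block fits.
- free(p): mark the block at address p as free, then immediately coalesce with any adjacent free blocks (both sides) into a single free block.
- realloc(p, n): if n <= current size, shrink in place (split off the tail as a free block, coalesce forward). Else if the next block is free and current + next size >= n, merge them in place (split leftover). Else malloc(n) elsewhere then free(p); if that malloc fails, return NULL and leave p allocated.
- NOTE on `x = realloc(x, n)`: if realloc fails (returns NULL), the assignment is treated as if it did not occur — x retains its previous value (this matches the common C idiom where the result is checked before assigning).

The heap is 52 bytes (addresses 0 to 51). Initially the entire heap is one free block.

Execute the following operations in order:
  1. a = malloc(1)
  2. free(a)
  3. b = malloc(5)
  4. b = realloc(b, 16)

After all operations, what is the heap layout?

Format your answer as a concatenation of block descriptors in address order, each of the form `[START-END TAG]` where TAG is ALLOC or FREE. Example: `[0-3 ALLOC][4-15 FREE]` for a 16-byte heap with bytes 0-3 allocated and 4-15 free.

Op 1: a = malloc(1) -> a = 0; heap: [0-0 ALLOC][1-51 FREE]
Op 2: free(a) -> (freed a); heap: [0-51 FREE]
Op 3: b = malloc(5) -> b = 0; heap: [0-4 ALLOC][5-51 FREE]
Op 4: b = realloc(b, 16) -> b = 0; heap: [0-15 ALLOC][16-51 FREE]

Answer: [0-15 ALLOC][16-51 FREE]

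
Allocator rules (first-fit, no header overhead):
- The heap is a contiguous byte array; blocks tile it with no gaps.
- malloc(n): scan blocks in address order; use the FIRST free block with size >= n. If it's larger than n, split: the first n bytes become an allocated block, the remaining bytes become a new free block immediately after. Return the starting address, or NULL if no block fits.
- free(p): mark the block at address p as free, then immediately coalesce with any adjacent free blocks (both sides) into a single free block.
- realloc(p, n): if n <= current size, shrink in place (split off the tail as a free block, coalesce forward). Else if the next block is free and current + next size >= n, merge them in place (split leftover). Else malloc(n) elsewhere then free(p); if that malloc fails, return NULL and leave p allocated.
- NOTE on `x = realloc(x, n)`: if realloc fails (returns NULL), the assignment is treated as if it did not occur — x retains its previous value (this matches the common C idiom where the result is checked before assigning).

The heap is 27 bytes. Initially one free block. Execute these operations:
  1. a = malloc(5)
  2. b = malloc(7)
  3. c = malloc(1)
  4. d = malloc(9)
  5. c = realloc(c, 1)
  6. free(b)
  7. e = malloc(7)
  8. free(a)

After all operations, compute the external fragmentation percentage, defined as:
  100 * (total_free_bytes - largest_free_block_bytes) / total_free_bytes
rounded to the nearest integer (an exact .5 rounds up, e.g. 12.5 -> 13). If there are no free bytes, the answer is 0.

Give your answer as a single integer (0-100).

Answer: 50

Derivation:
Op 1: a = malloc(5) -> a = 0; heap: [0-4 ALLOC][5-26 FREE]
Op 2: b = malloc(7) -> b = 5; heap: [0-4 ALLOC][5-11 ALLOC][12-26 FREE]
Op 3: c = malloc(1) -> c = 12; heap: [0-4 ALLOC][5-11 ALLOC][12-12 ALLOC][13-26 FREE]
Op 4: d = malloc(9) -> d = 13; heap: [0-4 ALLOC][5-11 ALLOC][12-12 ALLOC][13-21 ALLOC][22-26 FREE]
Op 5: c = realloc(c, 1) -> c = 12; heap: [0-4 ALLOC][5-11 ALLOC][12-12 ALLOC][13-21 ALLOC][22-26 FREE]
Op 6: free(b) -> (freed b); heap: [0-4 ALLOC][5-11 FREE][12-12 ALLOC][13-21 ALLOC][22-26 FREE]
Op 7: e = malloc(7) -> e = 5; heap: [0-4 ALLOC][5-11 ALLOC][12-12 ALLOC][13-21 ALLOC][22-26 FREE]
Op 8: free(a) -> (freed a); heap: [0-4 FREE][5-11 ALLOC][12-12 ALLOC][13-21 ALLOC][22-26 FREE]
Free blocks: [5 5] total_free=10 largest=5 -> 100*(10-5)/10 = 500/10 = 50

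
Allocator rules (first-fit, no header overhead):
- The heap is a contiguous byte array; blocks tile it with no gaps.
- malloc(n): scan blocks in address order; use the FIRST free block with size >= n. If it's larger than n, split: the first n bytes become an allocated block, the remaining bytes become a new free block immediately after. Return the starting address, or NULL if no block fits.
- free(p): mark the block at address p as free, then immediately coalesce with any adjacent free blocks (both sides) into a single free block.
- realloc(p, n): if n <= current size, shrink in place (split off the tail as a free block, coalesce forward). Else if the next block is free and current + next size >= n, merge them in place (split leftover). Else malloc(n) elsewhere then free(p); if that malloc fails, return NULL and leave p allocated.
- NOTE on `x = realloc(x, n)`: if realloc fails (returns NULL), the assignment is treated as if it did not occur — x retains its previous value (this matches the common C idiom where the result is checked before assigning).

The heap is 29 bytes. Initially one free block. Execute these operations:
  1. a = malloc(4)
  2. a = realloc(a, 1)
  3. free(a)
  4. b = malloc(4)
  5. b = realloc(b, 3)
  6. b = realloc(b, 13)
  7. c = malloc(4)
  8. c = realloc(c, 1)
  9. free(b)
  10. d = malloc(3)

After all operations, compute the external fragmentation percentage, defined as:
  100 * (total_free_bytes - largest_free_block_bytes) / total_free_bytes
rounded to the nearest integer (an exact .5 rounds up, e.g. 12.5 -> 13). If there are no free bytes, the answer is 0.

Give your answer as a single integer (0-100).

Op 1: a = malloc(4) -> a = 0; heap: [0-3 ALLOC][4-28 FREE]
Op 2: a = realloc(a, 1) -> a = 0; heap: [0-0 ALLOC][1-28 FREE]
Op 3: free(a) -> (freed a); heap: [0-28 FREE]
Op 4: b = malloc(4) -> b = 0; heap: [0-3 ALLOC][4-28 FREE]
Op 5: b = realloc(b, 3) -> b = 0; heap: [0-2 ALLOC][3-28 FREE]
Op 6: b = realloc(b, 13) -> b = 0; heap: [0-12 ALLOC][13-28 FREE]
Op 7: c = malloc(4) -> c = 13; heap: [0-12 ALLOC][13-16 ALLOC][17-28 FREE]
Op 8: c = realloc(c, 1) -> c = 13; heap: [0-12 ALLOC][13-13 ALLOC][14-28 FREE]
Op 9: free(b) -> (freed b); heap: [0-12 FREE][13-13 ALLOC][14-28 FREE]
Op 10: d = malloc(3) -> d = 0; heap: [0-2 ALLOC][3-12 FREE][13-13 ALLOC][14-28 FREE]
Free blocks: [10 15] total_free=25 largest=15 -> 100*(25-15)/25 = 1000/25 = 40

Answer: 40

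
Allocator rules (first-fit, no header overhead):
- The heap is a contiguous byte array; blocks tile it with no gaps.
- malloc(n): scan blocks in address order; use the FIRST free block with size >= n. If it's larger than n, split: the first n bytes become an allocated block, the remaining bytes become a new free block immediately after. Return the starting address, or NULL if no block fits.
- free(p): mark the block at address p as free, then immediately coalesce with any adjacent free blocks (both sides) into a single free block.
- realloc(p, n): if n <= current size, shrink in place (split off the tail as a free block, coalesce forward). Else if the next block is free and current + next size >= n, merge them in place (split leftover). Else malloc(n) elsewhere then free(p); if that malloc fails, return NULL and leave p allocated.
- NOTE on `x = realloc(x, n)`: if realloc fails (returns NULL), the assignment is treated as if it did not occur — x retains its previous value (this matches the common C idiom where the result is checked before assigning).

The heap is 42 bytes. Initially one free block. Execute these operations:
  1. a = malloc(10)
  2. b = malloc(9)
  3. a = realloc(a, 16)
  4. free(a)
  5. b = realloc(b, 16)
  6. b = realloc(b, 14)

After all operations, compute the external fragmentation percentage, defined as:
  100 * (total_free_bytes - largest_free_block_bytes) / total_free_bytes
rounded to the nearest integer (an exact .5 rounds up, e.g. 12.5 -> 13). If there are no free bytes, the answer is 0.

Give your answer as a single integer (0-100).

Op 1: a = malloc(10) -> a = 0; heap: [0-9 ALLOC][10-41 FREE]
Op 2: b = malloc(9) -> b = 10; heap: [0-9 ALLOC][10-18 ALLOC][19-41 FREE]
Op 3: a = realloc(a, 16) -> a = 19; heap: [0-9 FREE][10-18 ALLOC][19-34 ALLOC][35-41 FREE]
Op 4: free(a) -> (freed a); heap: [0-9 FREE][10-18 ALLOC][19-41 FREE]
Op 5: b = realloc(b, 16) -> b = 10; heap: [0-9 FREE][10-25 ALLOC][26-41 FREE]
Op 6: b = realloc(b, 14) -> b = 10; heap: [0-9 FREE][10-23 ALLOC][24-41 FREE]
Free blocks: [10 18] total_free=28 largest=18 -> 100*(28-18)/28 = 1000/28 ≈ 35.714 -> rounds to 36

Answer: 36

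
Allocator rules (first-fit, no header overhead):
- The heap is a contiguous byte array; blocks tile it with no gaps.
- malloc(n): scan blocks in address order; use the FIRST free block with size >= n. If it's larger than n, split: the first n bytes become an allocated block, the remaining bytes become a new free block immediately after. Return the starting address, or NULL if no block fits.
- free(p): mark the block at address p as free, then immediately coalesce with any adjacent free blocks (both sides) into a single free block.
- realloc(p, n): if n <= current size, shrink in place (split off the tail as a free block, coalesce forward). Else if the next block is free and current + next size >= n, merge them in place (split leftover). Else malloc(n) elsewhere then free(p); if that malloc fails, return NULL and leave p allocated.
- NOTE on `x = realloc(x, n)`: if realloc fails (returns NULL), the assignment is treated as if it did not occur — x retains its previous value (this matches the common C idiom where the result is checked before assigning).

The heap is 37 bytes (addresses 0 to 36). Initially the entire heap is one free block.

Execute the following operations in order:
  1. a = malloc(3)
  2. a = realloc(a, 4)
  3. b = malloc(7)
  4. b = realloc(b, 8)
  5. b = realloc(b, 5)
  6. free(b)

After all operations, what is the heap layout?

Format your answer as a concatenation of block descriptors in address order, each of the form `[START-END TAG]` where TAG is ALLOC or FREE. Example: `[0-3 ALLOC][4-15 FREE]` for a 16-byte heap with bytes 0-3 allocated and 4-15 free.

Op 1: a = malloc(3) -> a = 0; heap: [0-2 ALLOC][3-36 FREE]
Op 2: a = realloc(a, 4) -> a = 0; heap: [0-3 ALLOC][4-36 FREE]
Op 3: b = malloc(7) -> b = 4; heap: [0-3 ALLOC][4-10 ALLOC][11-36 FREE]
Op 4: b = realloc(b, 8) -> b = 4; heap: [0-3 ALLOC][4-11 ALLOC][12-36 FREE]
Op 5: b = realloc(b, 5) -> b = 4; heap: [0-3 ALLOC][4-8 ALLOC][9-36 FREE]
Op 6: free(b) -> (freed b); heap: [0-3 ALLOC][4-36 FREE]

Answer: [0-3 ALLOC][4-36 FREE]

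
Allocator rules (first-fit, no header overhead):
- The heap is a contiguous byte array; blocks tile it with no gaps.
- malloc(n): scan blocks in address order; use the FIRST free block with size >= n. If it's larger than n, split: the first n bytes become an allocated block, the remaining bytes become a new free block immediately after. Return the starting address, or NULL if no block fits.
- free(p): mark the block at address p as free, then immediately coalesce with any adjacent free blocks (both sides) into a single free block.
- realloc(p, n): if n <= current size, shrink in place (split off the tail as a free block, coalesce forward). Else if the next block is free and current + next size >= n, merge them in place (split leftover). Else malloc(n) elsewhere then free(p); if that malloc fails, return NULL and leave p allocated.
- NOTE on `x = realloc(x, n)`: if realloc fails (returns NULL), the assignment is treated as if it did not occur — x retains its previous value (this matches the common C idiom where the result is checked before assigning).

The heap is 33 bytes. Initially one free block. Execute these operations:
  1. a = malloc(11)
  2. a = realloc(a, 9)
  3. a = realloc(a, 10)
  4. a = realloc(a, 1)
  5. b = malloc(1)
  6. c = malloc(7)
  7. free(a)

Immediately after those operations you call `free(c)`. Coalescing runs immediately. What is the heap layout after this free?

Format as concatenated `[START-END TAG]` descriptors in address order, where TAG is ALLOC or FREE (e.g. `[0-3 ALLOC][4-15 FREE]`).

Answer: [0-0 FREE][1-1 ALLOC][2-32 FREE]

Derivation:
Op 1: a = malloc(11) -> a = 0; heap: [0-10 ALLOC][11-32 FREE]
Op 2: a = realloc(a, 9) -> a = 0; heap: [0-8 ALLOC][9-32 FREE]
Op 3: a = realloc(a, 10) -> a = 0; heap: [0-9 ALLOC][10-32 FREE]
Op 4: a = realloc(a, 1) -> a = 0; heap: [0-0 ALLOC][1-32 FREE]
Op 5: b = malloc(1) -> b = 1; heap: [0-0 ALLOC][1-1 ALLOC][2-32 FREE]
Op 6: c = malloc(7) -> c = 2; heap: [0-0 ALLOC][1-1 ALLOC][2-8 ALLOC][9-32 FREE]
Op 7: free(a) -> (freed a); heap: [0-0 FREE][1-1 ALLOC][2-8 ALLOC][9-32 FREE]
free(c): c = 2 -> block [2-8 ALLOC]; mark free, coalesce with adjacent free neighbors -> [0-0 FREE][1-1 ALLOC][2-32 FREE]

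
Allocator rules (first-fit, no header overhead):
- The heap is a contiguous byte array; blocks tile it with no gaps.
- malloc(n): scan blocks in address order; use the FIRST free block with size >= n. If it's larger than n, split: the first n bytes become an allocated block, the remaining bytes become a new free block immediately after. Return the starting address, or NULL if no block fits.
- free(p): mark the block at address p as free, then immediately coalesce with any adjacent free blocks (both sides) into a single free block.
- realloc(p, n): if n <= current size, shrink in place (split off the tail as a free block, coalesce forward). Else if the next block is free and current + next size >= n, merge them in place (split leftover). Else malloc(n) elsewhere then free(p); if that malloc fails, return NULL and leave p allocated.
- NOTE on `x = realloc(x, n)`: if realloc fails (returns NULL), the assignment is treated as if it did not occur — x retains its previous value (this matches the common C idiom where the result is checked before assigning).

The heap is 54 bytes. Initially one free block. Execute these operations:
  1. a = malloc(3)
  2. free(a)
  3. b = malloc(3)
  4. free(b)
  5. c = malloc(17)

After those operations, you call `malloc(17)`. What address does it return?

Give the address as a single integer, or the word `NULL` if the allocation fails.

Answer: 17

Derivation:
Op 1: a = malloc(3) -> a = 0; heap: [0-2 ALLOC][3-53 FREE]
Op 2: free(a) -> (freed a); heap: [0-53 FREE]
Op 3: b = malloc(3) -> b = 0; heap: [0-2 ALLOC][3-53 FREE]
Op 4: free(b) -> (freed b); heap: [0-53 FREE]
Op 5: c = malloc(17) -> c = 0; heap: [0-16 ALLOC][17-53 FREE]
malloc(17): first-fit scan over [0-16 ALLOC][17-53 FREE] -> 17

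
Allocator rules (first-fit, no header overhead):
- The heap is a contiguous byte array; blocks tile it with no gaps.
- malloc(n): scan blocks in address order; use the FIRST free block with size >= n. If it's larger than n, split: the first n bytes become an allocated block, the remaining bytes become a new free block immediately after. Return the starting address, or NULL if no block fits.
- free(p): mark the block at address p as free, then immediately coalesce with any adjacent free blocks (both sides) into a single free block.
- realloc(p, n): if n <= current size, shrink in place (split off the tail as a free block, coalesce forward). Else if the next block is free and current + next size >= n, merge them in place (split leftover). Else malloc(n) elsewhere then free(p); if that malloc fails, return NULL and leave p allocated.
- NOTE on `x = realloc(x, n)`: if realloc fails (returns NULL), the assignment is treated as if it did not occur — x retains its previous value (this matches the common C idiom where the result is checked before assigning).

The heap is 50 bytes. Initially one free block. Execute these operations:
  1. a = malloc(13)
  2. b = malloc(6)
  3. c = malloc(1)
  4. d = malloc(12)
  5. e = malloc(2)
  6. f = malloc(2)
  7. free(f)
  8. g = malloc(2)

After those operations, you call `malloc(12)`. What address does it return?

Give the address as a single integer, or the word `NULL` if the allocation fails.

Op 1: a = malloc(13) -> a = 0; heap: [0-12 ALLOC][13-49 FREE]
Op 2: b = malloc(6) -> b = 13; heap: [0-12 ALLOC][13-18 ALLOC][19-49 FREE]
Op 3: c = malloc(1) -> c = 19; heap: [0-12 ALLOC][13-18 ALLOC][19-19 ALLOC][20-49 FREE]
Op 4: d = malloc(12) -> d = 20; heap: [0-12 ALLOC][13-18 ALLOC][19-19 ALLOC][20-31 ALLOC][32-49 FREE]
Op 5: e = malloc(2) -> e = 32; heap: [0-12 ALLOC][13-18 ALLOC][19-19 ALLOC][20-31 ALLOC][32-33 ALLOC][34-49 FREE]
Op 6: f = malloc(2) -> f = 34; heap: [0-12 ALLOC][13-18 ALLOC][19-19 ALLOC][20-31 ALLOC][32-33 ALLOC][34-35 ALLOC][36-49 FREE]
Op 7: free(f) -> (freed f); heap: [0-12 ALLOC][13-18 ALLOC][19-19 ALLOC][20-31 ALLOC][32-33 ALLOC][34-49 FREE]
Op 8: g = malloc(2) -> g = 34; heap: [0-12 ALLOC][13-18 ALLOC][19-19 ALLOC][20-31 ALLOC][32-33 ALLOC][34-35 ALLOC][36-49 FREE]
malloc(12): first-fit scan over [0-12 ALLOC][13-18 ALLOC][19-19 ALLOC][20-31 ALLOC][32-33 ALLOC][34-35 ALLOC][36-49 FREE] -> 36

Answer: 36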